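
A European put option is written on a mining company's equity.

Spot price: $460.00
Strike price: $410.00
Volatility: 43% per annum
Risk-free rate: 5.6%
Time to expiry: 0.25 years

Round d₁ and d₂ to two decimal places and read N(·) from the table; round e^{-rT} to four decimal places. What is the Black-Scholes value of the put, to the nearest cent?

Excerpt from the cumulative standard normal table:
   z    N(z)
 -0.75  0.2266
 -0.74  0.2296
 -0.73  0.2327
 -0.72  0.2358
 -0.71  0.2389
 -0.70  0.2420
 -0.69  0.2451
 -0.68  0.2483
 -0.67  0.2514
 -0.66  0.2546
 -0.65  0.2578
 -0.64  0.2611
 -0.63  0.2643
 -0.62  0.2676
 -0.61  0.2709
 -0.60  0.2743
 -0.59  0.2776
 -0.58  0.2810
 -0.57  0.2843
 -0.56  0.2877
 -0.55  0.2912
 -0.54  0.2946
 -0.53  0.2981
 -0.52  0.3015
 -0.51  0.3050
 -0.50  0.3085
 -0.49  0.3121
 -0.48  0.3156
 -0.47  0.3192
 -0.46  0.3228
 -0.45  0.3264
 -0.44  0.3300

T = 0.25;  σ√T = 0.2150
ln(S/K) + (r + σ²/2)T = ln(460/410) + (0.056 + 0.43²/2)·0.25 = 0.1151 + 0.0371 = 0.1522
d₁ = 0.1522 / 0.2150 = 0.7078 ≈ 0.71
d₂ = d₁ − σ√T = 0.7078 − 0.2150 = 0.4928 ≈ 0.49
e^(−rT) = e^(−0.056·0.25) = 0.9861
P = 410·0.9861·N(-0.49) − 460·N(-0.71) = 410·0.9861·0.3121 − 460·0.2389 = 126.1823 − 109.8940 = 16.2883

$16.29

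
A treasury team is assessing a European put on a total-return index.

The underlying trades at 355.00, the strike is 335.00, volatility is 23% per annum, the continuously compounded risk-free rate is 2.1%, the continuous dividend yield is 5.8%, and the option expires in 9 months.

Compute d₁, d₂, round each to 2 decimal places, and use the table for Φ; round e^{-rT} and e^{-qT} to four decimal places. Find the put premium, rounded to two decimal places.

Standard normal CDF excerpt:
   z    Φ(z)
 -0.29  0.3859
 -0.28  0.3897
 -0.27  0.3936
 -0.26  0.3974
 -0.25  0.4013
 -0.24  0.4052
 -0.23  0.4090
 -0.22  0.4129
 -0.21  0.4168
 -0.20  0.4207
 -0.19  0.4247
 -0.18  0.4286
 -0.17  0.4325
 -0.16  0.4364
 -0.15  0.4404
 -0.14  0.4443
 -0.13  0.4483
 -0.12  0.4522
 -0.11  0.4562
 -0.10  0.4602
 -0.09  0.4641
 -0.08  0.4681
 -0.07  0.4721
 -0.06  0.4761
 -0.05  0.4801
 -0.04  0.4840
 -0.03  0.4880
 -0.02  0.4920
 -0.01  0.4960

21.93

σ√T = 0.23·√0.75 = 0.1992
d₁ = [ln(355/335) + (0.021 − 0.058 + 0.23²/2)·0.75] / 0.1992 = [0.0580 − 0.0079] / 0.1992 = 0.2514 → 0.25
d₂ = d₁ − σ√T = 0.2514 − 0.1992 = 0.0522 → 0.05
exp(−qT) = exp(−0.058·0.75) = 0.9574;  exp(−rT) = exp(−0.021·0.75) = 0.9844
N(−d₂) = N(-0.05) = 0.4801;  N(−d₁) = N(-0.25) = 0.4013
P = 335·0.9844·0.4801 − 355·0.9574·0.4013 = 158.3245 − 136.3926 = 21.9319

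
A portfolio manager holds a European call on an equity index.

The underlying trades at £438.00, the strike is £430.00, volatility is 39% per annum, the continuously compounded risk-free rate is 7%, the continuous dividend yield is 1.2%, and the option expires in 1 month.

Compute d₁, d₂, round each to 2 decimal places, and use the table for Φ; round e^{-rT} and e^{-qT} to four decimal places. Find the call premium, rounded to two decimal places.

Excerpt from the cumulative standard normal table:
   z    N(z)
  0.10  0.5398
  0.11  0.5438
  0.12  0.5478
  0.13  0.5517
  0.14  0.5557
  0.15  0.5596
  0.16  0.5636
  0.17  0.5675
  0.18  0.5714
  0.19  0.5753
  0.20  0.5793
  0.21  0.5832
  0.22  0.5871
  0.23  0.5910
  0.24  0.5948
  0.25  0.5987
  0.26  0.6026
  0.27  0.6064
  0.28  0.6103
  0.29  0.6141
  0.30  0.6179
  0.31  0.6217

σ√T = 0.39·√0.08333 = 0.1126
ln(S/K) + (r − q + σ²/2)T = ln(438/430) + (0.07 − 0.012 + 0.39²/2)·0.08333 = 0.0184 + 0.0112 = 0.0296
d₁ = 0.0296 / 0.1126 = 0.2630 ⇒ 0.26
d₂ = d₁ − σ√T = 0.2630 − 0.1126 = 0.1504 ⇒ 0.15
exp(−qT) = exp(−0.012·0.08333) = 0.9990;  exp(−rT) = exp(−0.07·0.08333) = 0.9942
N(d₁) = N(0.26) = 0.6026;  N(d₂) = N(0.15) = 0.5596
C = 438·0.9990·0.6026 − 430·0.9942·0.5596 = 263.6749 − 239.2324 = 24.4425

£24.44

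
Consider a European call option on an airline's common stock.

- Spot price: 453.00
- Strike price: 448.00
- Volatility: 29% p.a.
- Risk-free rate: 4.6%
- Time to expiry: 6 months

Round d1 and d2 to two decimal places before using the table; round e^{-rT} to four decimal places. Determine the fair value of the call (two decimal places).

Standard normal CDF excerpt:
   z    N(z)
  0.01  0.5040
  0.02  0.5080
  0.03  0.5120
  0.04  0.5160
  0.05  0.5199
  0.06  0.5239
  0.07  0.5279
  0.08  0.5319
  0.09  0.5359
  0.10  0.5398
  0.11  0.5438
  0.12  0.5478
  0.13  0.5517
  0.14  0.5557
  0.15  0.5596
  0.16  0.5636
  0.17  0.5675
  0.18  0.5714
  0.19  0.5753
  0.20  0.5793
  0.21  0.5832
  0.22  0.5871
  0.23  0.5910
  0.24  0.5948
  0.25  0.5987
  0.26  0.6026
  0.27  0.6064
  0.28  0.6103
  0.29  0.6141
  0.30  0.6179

σ√T = 0.29 × 0.7071 = 0.2051
ln(S/K) + (r + σ²/2)T = ln(453/448) + (0.046 + 0.29²/2)·0.5 = 0.0111 + 0.0440 = 0.0551
d₁ = 0.0551 / 0.2051 = 0.2688 ⇒ 0.27
d₂ = d₁ − σ√T = 0.2688 − 0.2051 = 0.0638 ⇒ 0.06
e^(−rT) = e^(−0.046·0.5) = 0.9773
N(d₁) = N(0.27) = 0.6064;  N(d₂) = N(0.06) = 0.5239
C = 453·0.6064 − 448·0.9773·0.5239 = 274.6992 − 229.3793 = 45.3199

45.32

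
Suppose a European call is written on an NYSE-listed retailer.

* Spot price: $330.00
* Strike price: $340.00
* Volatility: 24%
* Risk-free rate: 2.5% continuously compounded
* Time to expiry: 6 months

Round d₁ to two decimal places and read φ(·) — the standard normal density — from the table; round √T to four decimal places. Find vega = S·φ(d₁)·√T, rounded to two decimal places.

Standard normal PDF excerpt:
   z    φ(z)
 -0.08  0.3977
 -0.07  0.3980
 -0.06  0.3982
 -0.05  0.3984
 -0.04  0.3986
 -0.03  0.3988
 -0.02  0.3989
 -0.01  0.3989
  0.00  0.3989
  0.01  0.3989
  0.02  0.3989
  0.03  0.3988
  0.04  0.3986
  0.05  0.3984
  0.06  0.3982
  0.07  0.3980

T = 0.5;  σ√T = 0.1697
d₁ = [ln(330/340) + (0.025 + 0.24²/2)·0.5] / 0.1697 = [-0.0299 + 0.0269] / 0.1697 = -0.0174 which rounds to -0.02
√T = √0.5 = 0.7071
φ(d₁) = φ(-0.02) = 0.3989
vega = S·φ(d₁)·√T = 330·0.3989·0.7071 = 93.0805
(Call and put vega coincide under Black-Scholes.)

93.08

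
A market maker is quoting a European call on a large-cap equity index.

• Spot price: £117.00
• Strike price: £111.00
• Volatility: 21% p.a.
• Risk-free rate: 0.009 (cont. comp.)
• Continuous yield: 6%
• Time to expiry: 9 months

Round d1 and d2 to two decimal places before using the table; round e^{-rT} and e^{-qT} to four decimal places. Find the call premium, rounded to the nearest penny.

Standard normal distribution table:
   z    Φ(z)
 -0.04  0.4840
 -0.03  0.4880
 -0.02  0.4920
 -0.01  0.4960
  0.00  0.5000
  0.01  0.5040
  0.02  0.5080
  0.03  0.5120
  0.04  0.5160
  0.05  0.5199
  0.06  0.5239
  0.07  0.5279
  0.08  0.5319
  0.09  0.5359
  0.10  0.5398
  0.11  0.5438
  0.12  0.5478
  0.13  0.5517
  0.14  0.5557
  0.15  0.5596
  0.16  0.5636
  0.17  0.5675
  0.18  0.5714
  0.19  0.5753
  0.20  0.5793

£8.79

σ√T = 0.21·√0.75 = 0.1819
d₁ = [ln(117/111) + (0.009 − 0.06 + ½·0.21²)·0.75] / (σ√T) = (0.0526 − 0.0217) / 0.1819 = 0.1701 which rounds to 0.17
d₂ = 0.1701 − 0.1819 = -0.0118 which rounds to -0.01
e^(−qT) = e^(−0.06·0.75) = 0.9560;  e^(−rT) = e^(−0.009·0.75) = 0.9933
C = 117·0.9560·N(0.17) − 111·0.9933·N(-0.01) = 117·0.9560·0.5675 − 111·0.9933·0.4960 = 63.4760 − 54.6871 = 8.7889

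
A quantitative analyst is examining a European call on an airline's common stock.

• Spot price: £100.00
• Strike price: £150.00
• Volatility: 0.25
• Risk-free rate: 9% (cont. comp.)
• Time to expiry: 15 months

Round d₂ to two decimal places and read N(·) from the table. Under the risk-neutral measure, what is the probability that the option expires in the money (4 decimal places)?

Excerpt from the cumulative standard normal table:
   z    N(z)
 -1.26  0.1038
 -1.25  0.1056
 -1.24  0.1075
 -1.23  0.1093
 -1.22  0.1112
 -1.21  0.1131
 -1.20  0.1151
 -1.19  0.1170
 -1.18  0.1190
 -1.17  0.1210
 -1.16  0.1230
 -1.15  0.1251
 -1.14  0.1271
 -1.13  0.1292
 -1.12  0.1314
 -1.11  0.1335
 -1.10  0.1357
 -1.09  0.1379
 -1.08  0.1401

0.1170

T = 1.25;  σ√T = 0.2795
d₁ = [ln(100/150) + (0.09 + ½·0.25²)·1.25] / (σ√T) = (-0.4055 + 0.1516) / 0.2795 = -0.9084 ⇒ -0.91
d₂ = -0.9084 − 0.2795 = -1.1879 ⇒ -1.19
Risk-neutral Pr[S_T > K] = N(d₂) = N(-1.19) = 0.1170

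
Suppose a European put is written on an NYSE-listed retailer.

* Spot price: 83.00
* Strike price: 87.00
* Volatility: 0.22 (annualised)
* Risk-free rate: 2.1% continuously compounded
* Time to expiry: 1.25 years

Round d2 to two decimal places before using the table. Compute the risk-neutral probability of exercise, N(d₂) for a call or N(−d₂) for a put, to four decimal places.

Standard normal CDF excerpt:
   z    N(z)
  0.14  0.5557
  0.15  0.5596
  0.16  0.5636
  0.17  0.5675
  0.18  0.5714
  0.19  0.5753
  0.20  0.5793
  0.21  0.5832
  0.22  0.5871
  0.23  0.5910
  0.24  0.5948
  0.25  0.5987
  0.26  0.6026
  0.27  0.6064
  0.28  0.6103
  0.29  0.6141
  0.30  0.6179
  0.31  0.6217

0.5832

σ√T = 0.22 × 1.1180 = 0.2460
d₁ = [ln(83/87) + (0.021 + ½·0.22²)·1.25] / (σ√T) = (-0.0471 + 0.0565) / 0.2460 = 0.0383 which rounds to 0.04
d₂ = 0.0383 − 0.2460 = -0.2076 which rounds to -0.21
Pr(exercise) under Q = N(−d₂) = N(0.21) = 0.5832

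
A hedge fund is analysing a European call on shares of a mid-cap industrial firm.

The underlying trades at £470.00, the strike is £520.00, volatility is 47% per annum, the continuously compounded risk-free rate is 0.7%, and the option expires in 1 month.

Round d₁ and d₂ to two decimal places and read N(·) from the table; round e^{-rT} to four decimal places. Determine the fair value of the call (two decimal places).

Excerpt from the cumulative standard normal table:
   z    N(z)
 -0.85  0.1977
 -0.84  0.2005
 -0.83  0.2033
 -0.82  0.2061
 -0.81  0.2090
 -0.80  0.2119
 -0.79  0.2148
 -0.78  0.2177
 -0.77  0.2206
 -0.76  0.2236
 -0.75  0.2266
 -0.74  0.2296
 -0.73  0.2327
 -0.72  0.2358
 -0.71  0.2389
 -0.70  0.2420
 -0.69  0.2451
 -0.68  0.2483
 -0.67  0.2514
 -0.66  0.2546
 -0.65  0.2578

σ√T = 0.47 × 0.2887 = 0.1357
d₁ = [ln(470/520) + (0.007 + 0.47²/2)·0.08333] / 0.1357 = [-0.1011 + 0.0098] / 0.1357 = -0.6730 → -0.67
d₂ = d₁ − σ√T = -0.6730 − 0.1357 = -0.8087 → -0.81
exp(−rT) = exp(−0.007·0.08333) = 0.9994
C = 470·N(-0.67) − 520·0.9994·N(-0.81) = 470·0.2514 − 520·0.9994·0.2090 = 118.1580 − 108.6148 = 9.5432

£9.54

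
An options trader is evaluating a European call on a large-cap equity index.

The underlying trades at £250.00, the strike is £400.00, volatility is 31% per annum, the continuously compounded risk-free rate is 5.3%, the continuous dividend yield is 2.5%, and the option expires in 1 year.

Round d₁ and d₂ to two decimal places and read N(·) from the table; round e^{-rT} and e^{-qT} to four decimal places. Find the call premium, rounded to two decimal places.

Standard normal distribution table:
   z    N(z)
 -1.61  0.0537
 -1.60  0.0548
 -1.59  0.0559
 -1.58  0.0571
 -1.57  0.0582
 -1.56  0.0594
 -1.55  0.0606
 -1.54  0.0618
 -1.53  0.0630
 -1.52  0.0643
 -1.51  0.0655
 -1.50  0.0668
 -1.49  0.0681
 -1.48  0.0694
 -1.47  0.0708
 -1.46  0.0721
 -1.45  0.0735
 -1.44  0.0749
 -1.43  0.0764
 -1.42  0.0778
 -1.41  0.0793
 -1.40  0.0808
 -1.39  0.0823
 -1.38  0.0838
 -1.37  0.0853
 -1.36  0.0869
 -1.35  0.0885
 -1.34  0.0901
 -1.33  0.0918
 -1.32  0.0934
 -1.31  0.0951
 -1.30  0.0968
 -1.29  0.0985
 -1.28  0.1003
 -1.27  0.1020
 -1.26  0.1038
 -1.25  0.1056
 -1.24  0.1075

£3.21

σ√T = 0.31·√1 = 0.3100
d₁ = [ln(250/400) + (0.053 − 0.025 + ½·0.31²)·1] / (σ√T) = (-0.4700 + 0.0761) / 0.3100 = -1.2708 ⇒ -1.27
d₂ = -1.2708 − 0.3100 = -1.5808 ⇒ -1.58
e^(−qT) = e^(−0.025·1) = 0.9753;  e^(−rT) = e^(−0.053·1) = 0.9484
N(d₁) = N(-1.27) = 0.1020;  N(d₂) = N(-1.58) = 0.0571
C = 250·0.9753·0.1020 − 400·0.9484·0.0571 = 24.8701 − 21.6615 = 3.2087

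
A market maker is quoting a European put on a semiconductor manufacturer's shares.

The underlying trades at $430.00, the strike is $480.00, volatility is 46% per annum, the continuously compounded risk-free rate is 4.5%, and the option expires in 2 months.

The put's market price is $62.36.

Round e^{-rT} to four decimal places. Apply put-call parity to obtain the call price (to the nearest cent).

e^(−rT) = e^(−0.045·0.1667) = 0.9925
Put-call parity: C − P = S − K·e^(−rT) = 430 − 480·0.9925 = 430 − 476.4000 = -46.4000
C = P + (C − P) = 62.36 + (-46.4000) = 15.9600

$15.96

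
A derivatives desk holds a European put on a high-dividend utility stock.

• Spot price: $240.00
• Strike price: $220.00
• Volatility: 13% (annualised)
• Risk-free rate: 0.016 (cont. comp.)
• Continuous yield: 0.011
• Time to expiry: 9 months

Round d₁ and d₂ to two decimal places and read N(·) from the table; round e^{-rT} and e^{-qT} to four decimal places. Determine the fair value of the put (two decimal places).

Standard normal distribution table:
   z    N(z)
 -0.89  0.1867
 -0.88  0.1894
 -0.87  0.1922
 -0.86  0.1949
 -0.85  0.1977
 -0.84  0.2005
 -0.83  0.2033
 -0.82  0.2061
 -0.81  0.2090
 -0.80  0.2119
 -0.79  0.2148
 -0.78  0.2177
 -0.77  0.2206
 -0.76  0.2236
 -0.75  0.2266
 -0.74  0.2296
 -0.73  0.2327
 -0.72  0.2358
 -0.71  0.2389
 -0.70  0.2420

$2.87

σ√T = 0.13 × 0.8660 = 0.1126
d₁ = [ln(240/220) + (0.016 − 0.011 + 0.13²/2)·0.75] / 0.1126 = [0.0870 + 0.0101] / 0.1126 = 0.8625 which rounds to 0.86
d₂ = d₁ − σ√T = 0.8625 − 0.1126 = 0.7499 which rounds to 0.75
e^(−qT) = e^(−0.011·0.75) = 0.9918;  e^(−rT) = e^(−0.016·0.75) = 0.9881
P = 220·0.9881·N(-0.75) − 240·0.9918·N(-0.86) = 220·0.9881·0.2266 − 240·0.9918·0.1949 = 49.2588 − 46.3924 = 2.8663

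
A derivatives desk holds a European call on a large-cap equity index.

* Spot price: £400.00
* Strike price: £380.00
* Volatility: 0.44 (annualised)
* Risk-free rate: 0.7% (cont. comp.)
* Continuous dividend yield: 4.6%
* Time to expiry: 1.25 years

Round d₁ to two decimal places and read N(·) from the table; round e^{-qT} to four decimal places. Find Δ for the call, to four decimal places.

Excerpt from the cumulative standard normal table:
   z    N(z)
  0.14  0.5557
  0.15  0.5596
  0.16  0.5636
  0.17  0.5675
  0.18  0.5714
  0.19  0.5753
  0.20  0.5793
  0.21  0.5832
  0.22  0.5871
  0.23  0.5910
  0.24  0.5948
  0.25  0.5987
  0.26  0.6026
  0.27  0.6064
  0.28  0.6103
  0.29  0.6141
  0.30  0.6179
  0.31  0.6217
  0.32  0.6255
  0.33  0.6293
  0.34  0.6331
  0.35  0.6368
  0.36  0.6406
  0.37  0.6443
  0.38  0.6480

σ√T = 0.44·√1.25 = 0.4919
ln(S/K) + (r − q + σ²/2)T = ln(400/380) + (0.007 − 0.046 + 0.44²/2)·1.25 = 0.0513 + 0.0722 = 0.1235
d₁ = 0.1235 / 0.4919 = 0.2511 ≈ 0.25
N(d₁) = N(0.25) = 0.5987
Δ_call = exp(−qT)·N(d₁) = 0.9441·0.5987 = 0.5652

0.5652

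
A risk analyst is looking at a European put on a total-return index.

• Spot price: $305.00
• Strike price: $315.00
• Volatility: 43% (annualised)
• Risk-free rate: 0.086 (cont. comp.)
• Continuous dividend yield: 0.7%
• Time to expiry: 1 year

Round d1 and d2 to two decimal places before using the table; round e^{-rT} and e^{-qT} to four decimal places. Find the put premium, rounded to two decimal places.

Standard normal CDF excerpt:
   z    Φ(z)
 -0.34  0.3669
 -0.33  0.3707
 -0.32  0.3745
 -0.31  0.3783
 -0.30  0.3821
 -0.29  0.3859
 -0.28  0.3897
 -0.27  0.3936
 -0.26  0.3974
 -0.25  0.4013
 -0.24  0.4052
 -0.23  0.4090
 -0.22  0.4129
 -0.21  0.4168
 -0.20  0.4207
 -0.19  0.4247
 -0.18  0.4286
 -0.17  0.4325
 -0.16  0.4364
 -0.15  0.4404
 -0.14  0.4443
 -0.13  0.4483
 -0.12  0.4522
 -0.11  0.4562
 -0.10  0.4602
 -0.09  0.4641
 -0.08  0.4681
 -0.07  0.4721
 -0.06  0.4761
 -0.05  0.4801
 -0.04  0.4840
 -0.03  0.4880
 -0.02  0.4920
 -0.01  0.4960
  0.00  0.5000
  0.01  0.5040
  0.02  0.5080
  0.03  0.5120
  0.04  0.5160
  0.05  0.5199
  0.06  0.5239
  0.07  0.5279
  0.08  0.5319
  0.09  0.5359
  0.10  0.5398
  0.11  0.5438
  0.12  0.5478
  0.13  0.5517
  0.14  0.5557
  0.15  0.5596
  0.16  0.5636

$43.76

T = 1;  σ√T = 0.4300
d₁ = [ln(305/315) + (0.086 − 0.007 + 0.43²/2)·1] / 0.4300 = [-0.0323 + 0.1714] / 0.4300 = 0.3237 ≈ 0.32
d₂ = d₁ − σ√T = 0.3237 − 0.4300 = -0.1063 ≈ -0.11
e^(−qT) = e^(−0.007·1) = 0.9930;  e^(−rT) = e^(−0.086·1) = 0.9176
N(−d₂) = N(0.11) = 0.5438;  N(−d₁) = N(-0.32) = 0.3745
P = 315·0.9176·0.5438 − 305·0.9930·0.3745 = 157.1821 − 113.4229 = 43.7592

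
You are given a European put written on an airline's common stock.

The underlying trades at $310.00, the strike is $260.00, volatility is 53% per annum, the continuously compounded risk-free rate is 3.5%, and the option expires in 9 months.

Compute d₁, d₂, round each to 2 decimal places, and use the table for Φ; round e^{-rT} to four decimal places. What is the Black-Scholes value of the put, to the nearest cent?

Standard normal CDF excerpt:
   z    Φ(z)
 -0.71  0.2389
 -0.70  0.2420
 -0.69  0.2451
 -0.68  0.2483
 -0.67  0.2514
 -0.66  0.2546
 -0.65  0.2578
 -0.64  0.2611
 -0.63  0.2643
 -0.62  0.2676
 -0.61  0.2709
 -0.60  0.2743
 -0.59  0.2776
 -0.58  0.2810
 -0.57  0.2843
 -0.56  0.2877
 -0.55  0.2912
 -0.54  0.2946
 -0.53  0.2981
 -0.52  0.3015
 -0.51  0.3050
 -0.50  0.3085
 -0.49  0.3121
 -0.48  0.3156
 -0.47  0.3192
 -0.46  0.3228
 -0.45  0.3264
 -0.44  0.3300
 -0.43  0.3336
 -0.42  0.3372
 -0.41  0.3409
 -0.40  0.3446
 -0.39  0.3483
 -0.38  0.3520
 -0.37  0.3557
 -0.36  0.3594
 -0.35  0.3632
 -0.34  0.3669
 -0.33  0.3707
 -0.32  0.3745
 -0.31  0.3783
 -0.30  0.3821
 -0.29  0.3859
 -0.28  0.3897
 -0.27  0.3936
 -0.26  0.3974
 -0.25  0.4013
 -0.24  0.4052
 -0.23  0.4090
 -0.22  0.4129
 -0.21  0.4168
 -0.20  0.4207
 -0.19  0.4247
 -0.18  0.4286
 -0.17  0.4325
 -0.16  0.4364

$27.63

σ√T = 0.53 × 0.8660 = 0.4590
d₁ = [ln(310/260) + (0.035 + 0.53²/2)·0.75] / 0.4590 = [0.1759 + 0.1316] / 0.4590 = 0.6699 → 0.67
d₂ = d₁ − σ√T = 0.6699 − 0.4590 = 0.2109 → 0.21
e^(−rT) = e^(−0.035·0.75) = 0.9741
N(−d₂) = N(-0.21) = 0.4168;  N(−d₁) = N(-0.67) = 0.2514
P = 260·0.9741·0.4168 − 310·0.2514 = 105.5613 − 77.9340 = 27.6273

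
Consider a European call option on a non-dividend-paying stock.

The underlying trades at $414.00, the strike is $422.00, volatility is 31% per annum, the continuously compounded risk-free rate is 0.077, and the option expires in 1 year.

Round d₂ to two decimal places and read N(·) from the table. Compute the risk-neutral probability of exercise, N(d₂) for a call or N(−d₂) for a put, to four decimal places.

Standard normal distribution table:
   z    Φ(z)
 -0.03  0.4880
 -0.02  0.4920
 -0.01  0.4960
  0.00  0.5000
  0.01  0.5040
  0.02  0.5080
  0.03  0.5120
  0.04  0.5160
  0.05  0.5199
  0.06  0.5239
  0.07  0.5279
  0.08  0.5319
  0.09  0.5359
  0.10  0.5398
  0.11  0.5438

0.5120

T = 1;  σ√T = 0.3100
ln(S/K) + (r + σ²/2)T = ln(414/422) + (0.077 + 0.31²/2)·1 = -0.0191 + 0.1250 = 0.1059
d₁ = 0.1059 / 0.3100 = 0.3416 ≈ 0.34
d₂ = d₁ − σ√T = 0.3416 − 0.3100 = 0.0316 ≈ 0.03
Risk-neutral Pr[S_T > K] = N(d₂) = N(0.03) = 0.5120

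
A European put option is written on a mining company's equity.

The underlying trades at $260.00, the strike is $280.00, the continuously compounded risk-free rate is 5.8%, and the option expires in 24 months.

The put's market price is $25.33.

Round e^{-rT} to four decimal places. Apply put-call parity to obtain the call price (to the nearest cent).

$35.99

exp(−rT) = exp(−0.058·2) = 0.8905
Put-call parity: C − P = S − K·e^(−rT) = 260 − 280·0.8905 = 260 − 249.3400 = 10.6600
C = P + (C − P) = 25.33 + (10.6600) = 35.9900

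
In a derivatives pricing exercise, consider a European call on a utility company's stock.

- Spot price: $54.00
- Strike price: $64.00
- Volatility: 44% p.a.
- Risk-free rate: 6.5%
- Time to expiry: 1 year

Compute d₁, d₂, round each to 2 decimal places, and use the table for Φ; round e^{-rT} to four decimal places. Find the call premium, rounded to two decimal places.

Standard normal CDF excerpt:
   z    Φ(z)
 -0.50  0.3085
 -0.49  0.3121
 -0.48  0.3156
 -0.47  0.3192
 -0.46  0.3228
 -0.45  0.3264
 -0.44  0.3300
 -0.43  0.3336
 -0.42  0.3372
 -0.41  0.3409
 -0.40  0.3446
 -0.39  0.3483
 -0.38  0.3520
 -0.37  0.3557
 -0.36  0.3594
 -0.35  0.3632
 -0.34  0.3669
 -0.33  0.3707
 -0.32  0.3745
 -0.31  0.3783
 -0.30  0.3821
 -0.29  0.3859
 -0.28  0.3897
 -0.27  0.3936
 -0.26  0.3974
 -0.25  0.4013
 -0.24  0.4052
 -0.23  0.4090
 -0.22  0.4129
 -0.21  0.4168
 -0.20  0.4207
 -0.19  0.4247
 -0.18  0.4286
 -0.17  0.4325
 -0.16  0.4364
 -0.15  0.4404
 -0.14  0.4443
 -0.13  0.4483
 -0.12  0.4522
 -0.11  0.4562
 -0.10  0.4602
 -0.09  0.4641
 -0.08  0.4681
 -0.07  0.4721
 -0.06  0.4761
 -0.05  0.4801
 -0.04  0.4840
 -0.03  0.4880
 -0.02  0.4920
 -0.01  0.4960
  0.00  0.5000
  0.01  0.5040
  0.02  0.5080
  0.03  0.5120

$7.21

σ√T = 0.44·√1 = 0.4400
d₁ = [ln(54/64) + (0.065 + ½·0.44²)·1] / (σ√T) = (-0.1699 + 0.1618) / 0.4400 = -0.0184 ≈ -0.02
d₂ = -0.0184 − 0.4400 = -0.4584 ≈ -0.46
exp(−rT) = exp(−0.065·1) = 0.9371
N(d₁) = N(-0.02) = 0.4920;  N(d₂) = N(-0.46) = 0.3228
C = 54·0.4920 − 64·0.9371·0.3228 = 26.5680 − 19.3597 = 7.2083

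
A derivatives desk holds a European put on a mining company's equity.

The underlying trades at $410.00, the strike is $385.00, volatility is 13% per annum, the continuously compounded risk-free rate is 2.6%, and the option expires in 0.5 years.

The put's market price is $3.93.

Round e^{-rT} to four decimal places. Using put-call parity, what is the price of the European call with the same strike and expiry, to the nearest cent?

$33.90

e^(−rT) = e^(−0.026·0.5) = 0.9871
Put-call parity: C − P = S − K·e^(−rT) = 410 − 385·0.9871 = 410 − 380.0335 = 29.9665
C = P + (C − P) = 3.93 + (29.9665) = 33.8965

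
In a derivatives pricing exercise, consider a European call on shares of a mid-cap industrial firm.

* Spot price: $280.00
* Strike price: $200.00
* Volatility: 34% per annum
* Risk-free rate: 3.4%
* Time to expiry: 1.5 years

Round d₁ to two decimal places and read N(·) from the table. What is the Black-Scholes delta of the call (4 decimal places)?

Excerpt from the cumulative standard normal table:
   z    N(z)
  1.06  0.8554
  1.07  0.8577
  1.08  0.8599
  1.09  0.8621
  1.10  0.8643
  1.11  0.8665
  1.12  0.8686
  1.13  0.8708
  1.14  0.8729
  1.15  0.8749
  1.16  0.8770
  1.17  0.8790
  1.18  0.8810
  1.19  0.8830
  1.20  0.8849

0.8729

σ√T = 0.34·√1.5 = 0.4164
d₁ = [ln(280/200) + (0.034 + 0.34²/2)·1.5] / 0.4164 = [0.3365 + 0.1377] / 0.4164 = 1.1387 → 1.14
N(d₁) = N(1.14) = 0.8729
Δ_call = N(d₁) = 0.8729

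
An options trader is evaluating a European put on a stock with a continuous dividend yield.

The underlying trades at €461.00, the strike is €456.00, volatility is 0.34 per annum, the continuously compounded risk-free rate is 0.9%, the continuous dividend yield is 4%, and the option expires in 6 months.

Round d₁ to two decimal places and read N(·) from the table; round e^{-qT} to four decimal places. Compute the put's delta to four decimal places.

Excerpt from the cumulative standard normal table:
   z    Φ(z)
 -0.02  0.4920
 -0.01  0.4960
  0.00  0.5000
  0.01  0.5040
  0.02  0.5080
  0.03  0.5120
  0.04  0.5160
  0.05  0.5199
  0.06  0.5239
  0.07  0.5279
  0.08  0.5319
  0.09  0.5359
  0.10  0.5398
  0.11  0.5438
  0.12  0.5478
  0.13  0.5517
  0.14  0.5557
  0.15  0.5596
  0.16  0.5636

σ√T = 0.34 × 0.7071 = 0.2404
d₁ = [ln(461/456) + (0.009 − 0.04 + 0.34²/2)·0.5] / 0.2404 = [0.0109 + 0.0134] / 0.2404 = 0.1011 ≈ 0.10
N(d₁) = N(0.10) = 0.5398
Δ_put = e^(−qT)·(N(d₁) − 1) = 0.9802·(0.5398 − 1) = -0.4511

-0.4511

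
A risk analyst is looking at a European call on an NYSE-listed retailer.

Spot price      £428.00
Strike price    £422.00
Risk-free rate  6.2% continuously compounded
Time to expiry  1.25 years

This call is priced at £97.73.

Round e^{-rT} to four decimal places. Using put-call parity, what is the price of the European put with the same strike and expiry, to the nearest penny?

£60.25

exp(−rT) = exp(−0.062·1.25) = 0.9254
Put-call parity: C − P = S − K·e^(−rT) = 428 − 422·0.9254 = 428 − 390.5188 = 37.4812
P = C − (C − P) = 97.73 − (37.4812) = 60.2488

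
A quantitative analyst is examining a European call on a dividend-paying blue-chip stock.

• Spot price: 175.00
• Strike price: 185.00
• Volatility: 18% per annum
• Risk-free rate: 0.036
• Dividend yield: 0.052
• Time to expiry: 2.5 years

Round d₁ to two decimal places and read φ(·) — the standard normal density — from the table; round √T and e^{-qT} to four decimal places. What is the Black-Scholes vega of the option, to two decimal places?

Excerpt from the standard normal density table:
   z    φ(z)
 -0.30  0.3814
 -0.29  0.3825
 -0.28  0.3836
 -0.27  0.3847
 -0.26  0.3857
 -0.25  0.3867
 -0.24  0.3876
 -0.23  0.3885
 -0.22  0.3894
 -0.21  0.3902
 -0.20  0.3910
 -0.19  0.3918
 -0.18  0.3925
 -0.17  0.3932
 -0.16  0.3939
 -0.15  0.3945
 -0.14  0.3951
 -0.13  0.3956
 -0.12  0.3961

σ√T = 0.18·√2.5 = 0.2846
d₁ = [ln(175/185) + (0.036 − 0.052 + 0.18²/2)·2.5] / 0.2846 = [-0.0556 + 0.0005] / 0.2846 = -0.1935 ≈ -0.19
√T = √2.5 = 1.5811
φ(d₁) = φ(-0.19) = 0.3918
exp(−qT) = exp(−0.052·2.5) = 0.8781
vega = S·exp(−qT)·φ(d₁)·√T = 175·0.8781·0.3918·1.5811 = 95.1932

95.19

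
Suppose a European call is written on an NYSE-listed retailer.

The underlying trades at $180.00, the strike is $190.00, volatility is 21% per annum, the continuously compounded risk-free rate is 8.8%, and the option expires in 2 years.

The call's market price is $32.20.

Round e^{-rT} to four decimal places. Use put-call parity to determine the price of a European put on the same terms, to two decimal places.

exp(−rT) = exp(−0.088·2) = 0.8386
Put-call parity: C − P = S − K·e^(−rT) = 180 − 190·0.8386 = 180 − 159.3340 = 20.6660
P = C − (C − P) = 32.20 − (20.6660) = 11.5340

$11.53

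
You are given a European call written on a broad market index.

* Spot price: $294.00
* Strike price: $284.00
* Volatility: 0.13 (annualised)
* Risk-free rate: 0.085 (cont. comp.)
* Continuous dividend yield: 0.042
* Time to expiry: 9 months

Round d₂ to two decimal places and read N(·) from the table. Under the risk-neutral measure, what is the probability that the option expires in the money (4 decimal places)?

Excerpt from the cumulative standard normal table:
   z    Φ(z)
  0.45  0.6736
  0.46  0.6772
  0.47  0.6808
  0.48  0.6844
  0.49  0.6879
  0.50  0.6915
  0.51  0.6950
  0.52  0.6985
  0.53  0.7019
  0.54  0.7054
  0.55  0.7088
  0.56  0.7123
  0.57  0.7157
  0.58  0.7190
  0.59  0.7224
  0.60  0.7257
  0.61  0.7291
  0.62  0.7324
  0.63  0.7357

0.7054

T = 0.75;  σ√T = 0.1126
d₁ = [ln(294/284) + (0.085 − 0.042 + 0.13²/2)·0.75] / 0.1126 = [0.0346 + 0.0386] / 0.1126 = 0.6501 ≈ 0.65
d₂ = d₁ − σ√T = 0.6501 − 0.1126 = 0.5375 ≈ 0.54
Risk-neutral Pr[S_T > K] = N(d₂) = N(0.54) = 0.7054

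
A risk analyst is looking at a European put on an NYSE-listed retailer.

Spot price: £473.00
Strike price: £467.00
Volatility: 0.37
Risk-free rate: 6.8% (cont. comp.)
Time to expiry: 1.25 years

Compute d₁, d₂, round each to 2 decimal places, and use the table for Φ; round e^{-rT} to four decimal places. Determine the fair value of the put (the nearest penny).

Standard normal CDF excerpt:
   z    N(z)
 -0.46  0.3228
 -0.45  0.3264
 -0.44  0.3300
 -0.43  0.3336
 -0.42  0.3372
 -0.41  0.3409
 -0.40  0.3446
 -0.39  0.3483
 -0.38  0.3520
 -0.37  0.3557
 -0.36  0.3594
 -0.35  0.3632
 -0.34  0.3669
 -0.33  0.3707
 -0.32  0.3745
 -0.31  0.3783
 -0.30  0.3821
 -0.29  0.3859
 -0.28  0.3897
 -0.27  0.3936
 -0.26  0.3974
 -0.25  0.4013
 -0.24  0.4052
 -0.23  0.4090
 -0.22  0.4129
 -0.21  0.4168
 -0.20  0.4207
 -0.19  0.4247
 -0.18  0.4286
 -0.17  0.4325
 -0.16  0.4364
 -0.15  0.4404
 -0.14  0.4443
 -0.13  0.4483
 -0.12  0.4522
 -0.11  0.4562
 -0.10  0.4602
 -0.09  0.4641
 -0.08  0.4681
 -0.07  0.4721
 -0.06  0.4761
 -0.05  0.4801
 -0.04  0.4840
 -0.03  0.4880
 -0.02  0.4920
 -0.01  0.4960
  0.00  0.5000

£53.23

σ√T = 0.37 × 1.1180 = 0.4137
ln(S/K) + (r + σ²/2)T = ln(473/467) + (0.068 + 0.37²/2)·1.25 = 0.0128 + 0.1706 = 0.1833
d₁ = 0.1833 / 0.4137 = 0.4432 ⇒ 0.44
d₂ = d₁ − σ√T = 0.4432 − 0.4137 = 0.0295 ⇒ 0.03
exp(−rT) = exp(−0.068·1.25) = 0.9185
P = 467·0.9185·N(-0.03) − 473·N(-0.44) = 467·0.9185·0.4880 − 473·0.3300 = 209.3225 − 156.0900 = 53.2325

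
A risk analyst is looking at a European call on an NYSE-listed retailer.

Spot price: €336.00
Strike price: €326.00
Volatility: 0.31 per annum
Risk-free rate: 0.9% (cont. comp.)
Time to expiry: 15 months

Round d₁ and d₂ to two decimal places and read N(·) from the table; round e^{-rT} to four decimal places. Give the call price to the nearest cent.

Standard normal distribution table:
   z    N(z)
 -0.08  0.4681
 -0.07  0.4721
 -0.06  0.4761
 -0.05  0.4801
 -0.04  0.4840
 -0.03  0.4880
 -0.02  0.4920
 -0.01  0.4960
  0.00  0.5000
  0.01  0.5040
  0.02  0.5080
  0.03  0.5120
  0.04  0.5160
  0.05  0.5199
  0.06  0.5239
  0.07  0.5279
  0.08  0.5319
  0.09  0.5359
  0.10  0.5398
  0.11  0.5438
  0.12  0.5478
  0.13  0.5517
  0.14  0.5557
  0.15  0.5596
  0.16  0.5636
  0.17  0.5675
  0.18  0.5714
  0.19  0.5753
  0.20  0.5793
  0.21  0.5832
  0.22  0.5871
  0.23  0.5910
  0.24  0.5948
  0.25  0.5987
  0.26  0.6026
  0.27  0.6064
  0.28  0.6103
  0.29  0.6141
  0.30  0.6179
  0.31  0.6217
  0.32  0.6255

€51.58

T = 1.25;  σ√T = 0.3466
ln(S/K) + (r + σ²/2)T = ln(336/326) + (0.009 + 0.31²/2)·1.25 = 0.0302 + 0.0713 = 0.1015
d₁ = 0.1015 / 0.3466 = 0.2929 ≈ 0.29
d₂ = d₁ − σ√T = 0.2929 − 0.3466 = -0.0537 ≈ -0.05
exp(−rT) = exp(−0.009·1.25) = 0.9888
N(d₁) = N(0.29) = 0.6141;  N(d₂) = N(-0.05) = 0.4801
C = 336·0.6141 − 326·0.9888·0.4801 = 206.3376 − 154.7597 = 51.5779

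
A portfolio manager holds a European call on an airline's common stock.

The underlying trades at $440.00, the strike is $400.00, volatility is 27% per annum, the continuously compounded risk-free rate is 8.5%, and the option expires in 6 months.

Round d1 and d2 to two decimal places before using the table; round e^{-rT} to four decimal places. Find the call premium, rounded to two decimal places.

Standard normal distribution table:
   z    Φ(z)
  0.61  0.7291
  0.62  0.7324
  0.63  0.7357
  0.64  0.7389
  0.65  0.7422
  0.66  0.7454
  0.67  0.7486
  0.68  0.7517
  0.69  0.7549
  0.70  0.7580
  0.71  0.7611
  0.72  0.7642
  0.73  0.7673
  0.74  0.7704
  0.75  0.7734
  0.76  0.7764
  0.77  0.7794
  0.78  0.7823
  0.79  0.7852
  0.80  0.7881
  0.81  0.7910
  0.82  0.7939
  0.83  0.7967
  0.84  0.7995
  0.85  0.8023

σ√T = 0.27 × 0.7071 = 0.1909
d₁ = [ln(440/400) + (0.085 + ½·0.27²)·0.5] / (σ√T) = (0.0953 + 0.0607) / 0.1909 = 0.8173 which rounds to 0.82
d₂ = 0.8173 − 0.1909 = 0.6264 which rounds to 0.63
e^(−rT) = e^(−0.085·0.5) = 0.9584
C = 440·N(0.82) − 400·0.9584·N(0.63) = 440·0.7939 − 400·0.9584·0.7357 = 349.3160 − 282.0380 = 67.2780

$67.28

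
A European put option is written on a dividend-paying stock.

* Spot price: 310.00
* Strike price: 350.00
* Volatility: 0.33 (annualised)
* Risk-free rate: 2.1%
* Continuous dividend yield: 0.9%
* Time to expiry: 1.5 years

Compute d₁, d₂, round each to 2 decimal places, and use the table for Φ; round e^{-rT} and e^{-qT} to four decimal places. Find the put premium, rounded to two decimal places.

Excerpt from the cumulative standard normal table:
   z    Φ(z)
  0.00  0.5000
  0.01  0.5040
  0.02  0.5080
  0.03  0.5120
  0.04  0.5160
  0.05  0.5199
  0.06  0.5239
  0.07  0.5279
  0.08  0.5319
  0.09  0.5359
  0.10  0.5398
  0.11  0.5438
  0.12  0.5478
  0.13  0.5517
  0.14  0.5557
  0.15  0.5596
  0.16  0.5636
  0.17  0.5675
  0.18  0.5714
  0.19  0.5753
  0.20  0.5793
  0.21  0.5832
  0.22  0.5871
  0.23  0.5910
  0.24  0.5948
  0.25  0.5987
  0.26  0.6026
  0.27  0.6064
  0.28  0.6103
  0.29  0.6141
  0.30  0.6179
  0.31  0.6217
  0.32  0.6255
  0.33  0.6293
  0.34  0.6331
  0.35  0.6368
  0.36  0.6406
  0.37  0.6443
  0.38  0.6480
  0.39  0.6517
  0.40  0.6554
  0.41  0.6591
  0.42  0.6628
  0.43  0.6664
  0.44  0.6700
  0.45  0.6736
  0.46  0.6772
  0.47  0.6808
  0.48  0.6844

σ√T = 0.33·√1.5 = 0.4042
d₁ = [ln(310/350) + (0.021 − 0.009 + ½·0.33²)·1.5] / (σ√T) = (-0.1214 + 0.0997) / 0.4042 = -0.0537 which rounds to -0.05
d₂ = -0.0537 − 0.4042 = -0.4578 which rounds to -0.46
exp(−qT) = exp(−0.009·1.5) = 0.9866;  exp(−rT) = exp(−0.021·1.5) = 0.9690
P = 350·0.9690·N(0.46) − 310·0.9866·N(0.05) = 350·0.9690·0.6772 − 310·0.9866·0.5199 = 229.6724 − 159.0093 = 70.6630

70.66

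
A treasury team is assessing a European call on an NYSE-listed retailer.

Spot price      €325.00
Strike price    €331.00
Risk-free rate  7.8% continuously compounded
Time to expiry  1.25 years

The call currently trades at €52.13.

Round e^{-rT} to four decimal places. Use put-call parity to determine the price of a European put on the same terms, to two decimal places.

exp(−rT) = exp(−0.078·1.25) = 0.9071
Put-call parity: C − P = S − K·e^(−rT) = 325 − 331·0.9071 = 325 − 300.2501 = 24.7499
P = C − (C − P) = 52.13 − (24.7499) = 27.3801

€27.38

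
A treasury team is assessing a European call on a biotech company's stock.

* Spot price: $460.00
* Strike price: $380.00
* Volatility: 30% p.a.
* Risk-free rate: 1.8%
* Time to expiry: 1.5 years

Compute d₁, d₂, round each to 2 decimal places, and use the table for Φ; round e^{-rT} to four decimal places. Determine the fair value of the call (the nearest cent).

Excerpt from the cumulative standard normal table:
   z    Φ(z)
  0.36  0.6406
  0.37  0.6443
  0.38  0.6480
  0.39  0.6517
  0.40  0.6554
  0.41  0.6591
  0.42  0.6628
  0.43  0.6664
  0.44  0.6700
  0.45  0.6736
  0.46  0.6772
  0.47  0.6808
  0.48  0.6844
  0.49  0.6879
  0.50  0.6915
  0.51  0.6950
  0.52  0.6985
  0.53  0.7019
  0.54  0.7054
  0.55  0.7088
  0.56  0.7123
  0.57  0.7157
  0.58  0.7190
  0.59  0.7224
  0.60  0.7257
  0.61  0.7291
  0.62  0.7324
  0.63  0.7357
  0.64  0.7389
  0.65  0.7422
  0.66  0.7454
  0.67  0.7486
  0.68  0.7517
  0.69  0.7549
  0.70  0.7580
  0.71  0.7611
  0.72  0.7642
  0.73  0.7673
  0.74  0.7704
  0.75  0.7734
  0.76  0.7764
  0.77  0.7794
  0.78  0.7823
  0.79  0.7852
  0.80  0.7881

T = 1.5;  σ√T = 0.3674
d₁ = [ln(460/380) + (0.018 + ½·0.3²)·1.5] / (σ√T) = (0.1911 + 0.0945) / 0.3674 = 0.7772 which rounds to 0.78
d₂ = 0.7772 − 0.3674 = 0.4098 which rounds to 0.41
e^(−rT) = e^(−0.018·1.5) = 0.9734
C = 460·N(0.78) − 380·0.9734·N(0.41) = 460·0.7823 − 380·0.9734·0.6591 = 359.8580 − 243.7958 = 116.0622

$116.06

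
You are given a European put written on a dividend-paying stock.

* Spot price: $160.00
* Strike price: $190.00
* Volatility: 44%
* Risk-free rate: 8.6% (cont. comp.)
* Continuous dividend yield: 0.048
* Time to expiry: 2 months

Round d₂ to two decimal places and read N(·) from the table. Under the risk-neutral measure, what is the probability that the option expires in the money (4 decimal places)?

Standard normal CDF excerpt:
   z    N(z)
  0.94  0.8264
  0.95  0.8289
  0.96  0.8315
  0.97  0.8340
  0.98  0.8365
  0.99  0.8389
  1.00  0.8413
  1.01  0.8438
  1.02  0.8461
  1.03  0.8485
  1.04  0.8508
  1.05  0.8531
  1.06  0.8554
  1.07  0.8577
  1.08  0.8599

0.8438

σ√T = 0.44 × 0.4082 = 0.1796
d₁ = [ln(160/190) + (0.086 − 0.048 + 0.44²/2)·0.1667] / 0.1796 = [-0.1719 + 0.0225] / 0.1796 = -0.8316 which rounds to -0.83
d₂ = d₁ − σ√T = -0.8316 − 0.1796 = -1.0113 which rounds to -1.01
Risk-neutral Pr[S_T < K] = N(−d₂) = N(1.01) = 0.8438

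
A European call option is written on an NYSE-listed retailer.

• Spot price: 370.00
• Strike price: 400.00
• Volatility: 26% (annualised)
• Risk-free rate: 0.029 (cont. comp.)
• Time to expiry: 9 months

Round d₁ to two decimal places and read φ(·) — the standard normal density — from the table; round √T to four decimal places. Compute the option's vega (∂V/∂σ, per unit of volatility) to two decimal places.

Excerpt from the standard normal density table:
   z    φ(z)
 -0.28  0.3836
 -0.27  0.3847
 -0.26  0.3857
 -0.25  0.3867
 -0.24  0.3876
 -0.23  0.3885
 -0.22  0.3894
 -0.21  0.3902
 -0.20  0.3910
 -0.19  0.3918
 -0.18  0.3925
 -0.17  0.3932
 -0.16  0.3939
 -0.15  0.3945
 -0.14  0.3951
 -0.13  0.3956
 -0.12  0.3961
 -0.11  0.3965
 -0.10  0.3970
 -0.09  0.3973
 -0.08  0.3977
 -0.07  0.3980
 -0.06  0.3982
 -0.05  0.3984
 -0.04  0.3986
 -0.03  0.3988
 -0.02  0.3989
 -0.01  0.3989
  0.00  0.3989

σ√T = 0.26 × 0.8660 = 0.2252
d₁ = [ln(370/400) + (0.029 + 0.26²/2)·0.75] / 0.2252 = [-0.0780 + 0.0471] / 0.2252 = -0.1371 which rounds to -0.14
√T = √0.75 = 0.8660
φ(d₁) = φ(-0.14) = 0.3951
vega = S·φ(d₁)·√T = 370·0.3951·0.8660 = 126.5979

126.60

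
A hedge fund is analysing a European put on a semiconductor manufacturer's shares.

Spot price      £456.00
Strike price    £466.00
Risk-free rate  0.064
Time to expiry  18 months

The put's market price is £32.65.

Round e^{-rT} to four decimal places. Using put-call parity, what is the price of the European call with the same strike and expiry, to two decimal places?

£65.29

e^(−rT) = e^(−0.064·1.5) = 0.9085
Put-call parity: C − P = S − K·e^(−rT) = 456 − 466·0.9085 = 456 − 423.3610 = 32.6390
C = P + (C − P) = 32.65 + (32.6390) = 65.2890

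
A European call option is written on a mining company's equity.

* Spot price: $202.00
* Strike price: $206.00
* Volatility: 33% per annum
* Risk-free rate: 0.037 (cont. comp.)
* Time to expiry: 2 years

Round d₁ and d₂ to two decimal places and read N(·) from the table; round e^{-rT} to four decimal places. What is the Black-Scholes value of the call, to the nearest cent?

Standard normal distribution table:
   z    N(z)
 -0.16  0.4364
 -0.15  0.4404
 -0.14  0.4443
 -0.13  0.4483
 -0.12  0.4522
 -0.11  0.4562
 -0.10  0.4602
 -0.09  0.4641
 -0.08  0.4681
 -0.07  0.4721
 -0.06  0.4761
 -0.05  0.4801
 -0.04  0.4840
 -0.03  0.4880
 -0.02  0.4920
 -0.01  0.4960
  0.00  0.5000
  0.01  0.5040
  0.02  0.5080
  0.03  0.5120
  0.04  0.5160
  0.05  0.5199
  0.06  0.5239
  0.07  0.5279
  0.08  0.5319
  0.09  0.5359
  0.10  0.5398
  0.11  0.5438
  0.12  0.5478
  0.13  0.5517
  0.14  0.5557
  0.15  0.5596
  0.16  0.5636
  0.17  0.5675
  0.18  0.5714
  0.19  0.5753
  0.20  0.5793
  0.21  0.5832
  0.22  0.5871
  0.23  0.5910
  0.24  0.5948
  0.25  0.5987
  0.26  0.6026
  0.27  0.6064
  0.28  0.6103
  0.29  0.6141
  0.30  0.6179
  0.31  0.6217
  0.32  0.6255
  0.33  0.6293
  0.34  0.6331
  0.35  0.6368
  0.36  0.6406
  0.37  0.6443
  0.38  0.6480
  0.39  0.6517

$42.12

T = 2;  σ√T = 0.4667
d₁ = [ln(202/206) + (0.037 + ½·0.33²)·2] / (σ√T) = (-0.0196 + 0.1829) / 0.4667 = 0.3499 ≈ 0.35
d₂ = 0.3499 − 0.4667 = -0.1168 ≈ -0.12
exp(−rT) = exp(−0.037·2) = 0.9287
C = 202·N(0.35) − 206·0.9287·N(-0.12) = 202·0.6368 − 206·0.9287·0.4522 = 128.6336 − 86.5114 = 42.1222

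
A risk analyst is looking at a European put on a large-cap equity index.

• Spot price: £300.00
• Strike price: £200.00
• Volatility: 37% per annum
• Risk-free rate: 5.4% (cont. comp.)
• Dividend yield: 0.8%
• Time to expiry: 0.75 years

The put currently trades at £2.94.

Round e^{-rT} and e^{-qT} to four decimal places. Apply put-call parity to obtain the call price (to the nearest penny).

£109.08

e^(−qT) = e^(−0.008·0.75) = 0.9940;  e^(−rT) = e^(−0.054·0.75) = 0.9603
Put-call parity: C − P = S·e^(−qT) − K·e^(−rT) = 300·0.9940 − 200·0.9603 = 298.2000 − 192.0600 = 106.1400
C = P + (C − P) = 2.94 + (106.1400) = 109.0800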